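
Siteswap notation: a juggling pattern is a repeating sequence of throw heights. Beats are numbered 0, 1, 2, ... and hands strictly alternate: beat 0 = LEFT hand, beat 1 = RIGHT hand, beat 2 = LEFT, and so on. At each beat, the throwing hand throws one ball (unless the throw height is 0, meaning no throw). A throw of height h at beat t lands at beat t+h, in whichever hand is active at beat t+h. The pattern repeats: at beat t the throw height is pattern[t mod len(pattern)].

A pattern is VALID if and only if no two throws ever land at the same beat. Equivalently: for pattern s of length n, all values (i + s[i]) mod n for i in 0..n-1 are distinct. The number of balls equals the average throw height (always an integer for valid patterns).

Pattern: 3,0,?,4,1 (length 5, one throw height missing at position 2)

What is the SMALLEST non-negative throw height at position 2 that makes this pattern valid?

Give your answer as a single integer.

Answer: 2

Derivation:
i=0: (0 + 3) mod 5 = 3
i=1: (1 + 0) mod 5 = 1
i=2: s[i]=? (unknown)
i=3: (3 + 4) mod 5 = 2
i=4: (4 + 1) mod 5 = 0
Known residues: [0, 1, 2, 3]; need a permutation of 0..4, so missing residue r = 4
Need (2 + s) mod 5 = 4; smallest s = (4 - 2) mod 5 = 2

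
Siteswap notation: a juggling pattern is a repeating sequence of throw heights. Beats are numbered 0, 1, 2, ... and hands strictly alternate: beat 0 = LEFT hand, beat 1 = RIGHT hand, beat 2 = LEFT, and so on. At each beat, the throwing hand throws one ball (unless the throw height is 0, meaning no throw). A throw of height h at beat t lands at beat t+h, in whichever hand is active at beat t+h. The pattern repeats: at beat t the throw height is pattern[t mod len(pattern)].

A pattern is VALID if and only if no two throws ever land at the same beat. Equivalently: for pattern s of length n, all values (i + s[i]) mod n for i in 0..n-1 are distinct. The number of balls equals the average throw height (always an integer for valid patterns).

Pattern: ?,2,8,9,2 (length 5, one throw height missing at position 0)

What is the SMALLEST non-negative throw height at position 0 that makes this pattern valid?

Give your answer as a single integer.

i=0: s[i]=? (unknown)
i=1: (1 + 2) mod 5 = 3
i=2: (2 + 8) mod 5 = 0
i=3: (3 + 9) mod 5 = 2
i=4: (4 + 2) mod 5 = 1
Known residues: [0, 1, 2, 3]; need a permutation of 0..4, so missing residue r = 4
Need (0 + s) mod 5 = 4; smallest s = (4 - 0) mod 5 = 4

Answer: 4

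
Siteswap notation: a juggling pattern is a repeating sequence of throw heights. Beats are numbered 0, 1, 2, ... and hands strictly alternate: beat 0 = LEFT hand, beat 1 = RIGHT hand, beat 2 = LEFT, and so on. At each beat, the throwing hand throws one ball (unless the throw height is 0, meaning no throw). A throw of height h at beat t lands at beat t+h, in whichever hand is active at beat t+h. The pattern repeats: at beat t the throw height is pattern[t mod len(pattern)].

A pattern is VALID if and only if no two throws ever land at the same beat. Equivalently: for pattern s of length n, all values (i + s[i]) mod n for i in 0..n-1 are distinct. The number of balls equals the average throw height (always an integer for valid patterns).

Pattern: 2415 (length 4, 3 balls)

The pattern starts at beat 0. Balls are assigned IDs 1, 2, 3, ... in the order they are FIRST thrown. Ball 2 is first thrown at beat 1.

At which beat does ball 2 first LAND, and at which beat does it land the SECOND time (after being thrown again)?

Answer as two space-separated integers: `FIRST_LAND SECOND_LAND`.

Answer: 5 9

Derivation:
Beat 0 (L): throw ball1 h=2 -> lands@2:L; in-air after throw: [b1@2:L]
Beat 1 (R): throw ball2 h=4 -> lands@5:R; in-air after throw: [b1@2:L b2@5:R]
Beat 2 (L): throw ball1 h=1 -> lands@3:R; in-air after throw: [b1@3:R b2@5:R]
Beat 3 (R): throw ball1 h=5 -> lands@8:L; in-air after throw: [b2@5:R b1@8:L]
Beat 4 (L): throw ball3 h=2 -> lands@6:L; in-air after throw: [b2@5:R b3@6:L b1@8:L]
Beat 5 (R): throw ball2 h=4 -> lands@9:R; in-air after throw: [b3@6:L b1@8:L b2@9:R]
Beat 6 (L): throw ball3 h=1 -> lands@7:R; in-air after throw: [b3@7:R b1@8:L b2@9:R]
Beat 7 (R): throw ball3 h=5 -> lands@12:L; in-air after throw: [b1@8:L b2@9:R b3@12:L]
Beat 8 (L): throw ball1 h=2 -> lands@10:L; in-air after throw: [b2@9:R b1@10:L b3@12:L]
Beat 9 (R): throw ball2 h=4 -> lands@13:R; in-air after throw: [b1@10:L b3@12:L b2@13:R]
Ball 2: thrown@1 h=4 -> first land @5; rethrown@5 h=4 -> second land @9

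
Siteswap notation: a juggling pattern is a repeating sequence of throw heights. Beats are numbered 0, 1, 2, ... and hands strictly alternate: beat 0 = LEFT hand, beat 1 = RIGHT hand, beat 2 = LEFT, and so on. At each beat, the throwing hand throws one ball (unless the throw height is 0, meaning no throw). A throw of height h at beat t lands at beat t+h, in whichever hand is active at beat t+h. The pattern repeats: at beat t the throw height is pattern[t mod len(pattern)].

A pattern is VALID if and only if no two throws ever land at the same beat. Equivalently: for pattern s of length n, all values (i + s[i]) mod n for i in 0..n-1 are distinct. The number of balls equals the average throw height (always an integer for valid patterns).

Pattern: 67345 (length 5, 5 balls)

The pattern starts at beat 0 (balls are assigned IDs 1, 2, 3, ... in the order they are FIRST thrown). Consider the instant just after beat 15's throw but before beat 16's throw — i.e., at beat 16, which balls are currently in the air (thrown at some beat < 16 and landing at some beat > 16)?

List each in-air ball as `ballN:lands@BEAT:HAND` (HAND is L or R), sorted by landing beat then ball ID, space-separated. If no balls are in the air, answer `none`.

Answer: ball1:lands@17:R ball3:lands@18:L ball5:lands@19:R ball2:lands@21:R

Derivation:
Beat 0 (L): throw ball1 h=6 -> lands@6:L; in-air after throw: [b1@6:L]
Beat 1 (R): throw ball2 h=7 -> lands@8:L; in-air after throw: [b1@6:L b2@8:L]
Beat 2 (L): throw ball3 h=3 -> lands@5:R; in-air after throw: [b3@5:R b1@6:L b2@8:L]
Beat 3 (R): throw ball4 h=4 -> lands@7:R; in-air after throw: [b3@5:R b1@6:L b4@7:R b2@8:L]
Beat 4 (L): throw ball5 h=5 -> lands@9:R; in-air after throw: [b3@5:R b1@6:L b4@7:R b2@8:L b5@9:R]
Beat 5 (R): throw ball3 h=6 -> lands@11:R; in-air after throw: [b1@6:L b4@7:R b2@8:L b5@9:R b3@11:R]
Beat 6 (L): throw ball1 h=7 -> lands@13:R; in-air after throw: [b4@7:R b2@8:L b5@9:R b3@11:R b1@13:R]
Beat 7 (R): throw ball4 h=3 -> lands@10:L; in-air after throw: [b2@8:L b5@9:R b4@10:L b3@11:R b1@13:R]
Beat 8 (L): throw ball2 h=4 -> lands@12:L; in-air after throw: [b5@9:R b4@10:L b3@11:R b2@12:L b1@13:R]
Beat 9 (R): throw ball5 h=5 -> lands@14:L; in-air after throw: [b4@10:L b3@11:R b2@12:L b1@13:R b5@14:L]
Beat 10 (L): throw ball4 h=6 -> lands@16:L; in-air after throw: [b3@11:R b2@12:L b1@13:R b5@14:L b4@16:L]
Beat 11 (R): throw ball3 h=7 -> lands@18:L; in-air after throw: [b2@12:L b1@13:R b5@14:L b4@16:L b3@18:L]
Beat 12 (L): throw ball2 h=3 -> lands@15:R; in-air after throw: [b1@13:R b5@14:L b2@15:R b4@16:L b3@18:L]
Beat 13 (R): throw ball1 h=4 -> lands@17:R; in-air after throw: [b5@14:L b2@15:R b4@16:L b1@17:R b3@18:L]
Beat 14 (L): throw ball5 h=5 -> lands@19:R; in-air after throw: [b2@15:R b4@16:L b1@17:R b3@18:L b5@19:R]
Beat 15 (R): throw ball2 h=6 -> lands@21:R; in-air after throw: [b4@16:L b1@17:R b3@18:L b5@19:R b2@21:R]
Beat 16 (L): throw ball4 h=7 -> lands@23:R; in-air after throw: [b1@17:R b3@18:L b5@19:R b2@21:R b4@23:R]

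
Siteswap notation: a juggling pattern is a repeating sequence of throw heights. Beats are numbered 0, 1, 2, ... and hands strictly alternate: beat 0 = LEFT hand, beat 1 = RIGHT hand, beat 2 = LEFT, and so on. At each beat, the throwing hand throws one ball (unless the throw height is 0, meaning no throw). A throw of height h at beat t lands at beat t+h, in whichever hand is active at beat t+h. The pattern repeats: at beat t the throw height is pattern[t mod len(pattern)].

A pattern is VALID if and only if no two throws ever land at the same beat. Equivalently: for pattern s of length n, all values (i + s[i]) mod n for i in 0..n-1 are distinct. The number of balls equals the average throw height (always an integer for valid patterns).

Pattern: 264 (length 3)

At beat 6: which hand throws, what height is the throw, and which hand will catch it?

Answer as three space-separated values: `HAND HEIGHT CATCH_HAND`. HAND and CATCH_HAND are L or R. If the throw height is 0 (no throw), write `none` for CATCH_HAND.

Beat 6: 6 mod 2 = 0, so hand = L
Throw height = pattern[6 mod 3] = pattern[0] = 2
Lands at beat 6+2=8, 8 mod 2 = 0, so catch hand = L

Answer: L 2 L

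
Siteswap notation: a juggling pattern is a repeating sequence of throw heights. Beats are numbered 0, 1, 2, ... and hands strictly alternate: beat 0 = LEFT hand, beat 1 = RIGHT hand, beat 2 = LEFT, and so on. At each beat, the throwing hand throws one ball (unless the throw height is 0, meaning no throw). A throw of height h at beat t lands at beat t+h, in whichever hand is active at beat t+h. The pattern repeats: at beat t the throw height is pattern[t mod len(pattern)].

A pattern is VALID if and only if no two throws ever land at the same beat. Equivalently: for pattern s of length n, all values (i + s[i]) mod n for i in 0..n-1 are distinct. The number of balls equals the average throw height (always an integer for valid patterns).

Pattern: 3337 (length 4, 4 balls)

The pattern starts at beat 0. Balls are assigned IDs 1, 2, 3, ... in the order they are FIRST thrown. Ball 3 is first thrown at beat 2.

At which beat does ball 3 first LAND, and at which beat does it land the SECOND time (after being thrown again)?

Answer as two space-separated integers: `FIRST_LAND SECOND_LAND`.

Beat 0 (L): throw ball1 h=3 -> lands@3:R; in-air after throw: [b1@3:R]
Beat 1 (R): throw ball2 h=3 -> lands@4:L; in-air after throw: [b1@3:R b2@4:L]
Beat 2 (L): throw ball3 h=3 -> lands@5:R; in-air after throw: [b1@3:R b2@4:L b3@5:R]
Beat 3 (R): throw ball1 h=7 -> lands@10:L; in-air after throw: [b2@4:L b3@5:R b1@10:L]
Beat 4 (L): throw ball2 h=3 -> lands@7:R; in-air after throw: [b3@5:R b2@7:R b1@10:L]
Beat 5 (R): throw ball3 h=3 -> lands@8:L; in-air after throw: [b2@7:R b3@8:L b1@10:L]
Beat 6 (L): throw ball4 h=3 -> lands@9:R; in-air after throw: [b2@7:R b3@8:L b4@9:R b1@10:L]
Beat 7 (R): throw ball2 h=7 -> lands@14:L; in-air after throw: [b3@8:L b4@9:R b1@10:L b2@14:L]
Beat 8 (L): throw ball3 h=3 -> lands@11:R; in-air after throw: [b4@9:R b1@10:L b3@11:R b2@14:L]
Ball 3: thrown@2 h=3 -> first land @5; rethrown@5 h=3 -> second land @8

Answer: 5 8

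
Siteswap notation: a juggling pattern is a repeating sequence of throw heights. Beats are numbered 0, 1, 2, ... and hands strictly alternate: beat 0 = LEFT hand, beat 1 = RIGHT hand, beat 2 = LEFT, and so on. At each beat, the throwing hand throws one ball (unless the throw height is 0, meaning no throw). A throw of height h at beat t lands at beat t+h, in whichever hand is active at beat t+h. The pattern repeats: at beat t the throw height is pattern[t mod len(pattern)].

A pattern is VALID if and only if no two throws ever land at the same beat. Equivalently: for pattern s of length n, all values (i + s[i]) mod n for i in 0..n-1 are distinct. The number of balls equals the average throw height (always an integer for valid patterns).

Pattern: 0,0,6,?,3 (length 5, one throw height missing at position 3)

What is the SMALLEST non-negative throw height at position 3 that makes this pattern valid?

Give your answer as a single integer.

i=0: (0 + 0) mod 5 = 0
i=1: (1 + 0) mod 5 = 1
i=2: (2 + 6) mod 5 = 3
i=3: s[i]=? (unknown)
i=4: (4 + 3) mod 5 = 2
Known residues: [0, 1, 2, 3]; need a permutation of 0..4, so missing residue r = 4
Need (3 + s) mod 5 = 4; smallest s = (4 - 3) mod 5 = 1

Answer: 1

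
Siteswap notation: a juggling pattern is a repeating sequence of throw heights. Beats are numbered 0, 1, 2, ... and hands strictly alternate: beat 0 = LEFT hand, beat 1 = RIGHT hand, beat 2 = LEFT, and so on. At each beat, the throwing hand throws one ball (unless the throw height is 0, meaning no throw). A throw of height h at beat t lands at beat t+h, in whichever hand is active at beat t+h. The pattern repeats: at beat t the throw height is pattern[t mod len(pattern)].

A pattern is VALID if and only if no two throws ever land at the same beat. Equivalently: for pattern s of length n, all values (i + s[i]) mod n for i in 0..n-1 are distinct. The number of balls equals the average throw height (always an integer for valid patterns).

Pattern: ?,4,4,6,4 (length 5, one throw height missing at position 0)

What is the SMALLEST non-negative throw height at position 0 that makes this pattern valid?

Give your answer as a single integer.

Answer: 2

Derivation:
i=0: s[i]=? (unknown)
i=1: (1 + 4) mod 5 = 0
i=2: (2 + 4) mod 5 = 1
i=3: (3 + 6) mod 5 = 4
i=4: (4 + 4) mod 5 = 3
Known residues: [0, 1, 3, 4]; need a permutation of 0..4, so missing residue r = 2
Need (0 + s) mod 5 = 2; smallest s = (2 - 0) mod 5 = 2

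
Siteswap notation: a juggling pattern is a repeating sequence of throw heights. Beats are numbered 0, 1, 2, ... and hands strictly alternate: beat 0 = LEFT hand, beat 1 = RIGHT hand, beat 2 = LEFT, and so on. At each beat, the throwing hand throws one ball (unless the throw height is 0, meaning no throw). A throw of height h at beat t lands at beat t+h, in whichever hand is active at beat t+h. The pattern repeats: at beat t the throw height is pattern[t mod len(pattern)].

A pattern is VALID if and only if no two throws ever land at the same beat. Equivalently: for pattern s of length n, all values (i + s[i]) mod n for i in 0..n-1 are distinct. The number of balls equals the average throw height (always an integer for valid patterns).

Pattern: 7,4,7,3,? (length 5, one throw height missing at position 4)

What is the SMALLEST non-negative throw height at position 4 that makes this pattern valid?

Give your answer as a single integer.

i=0: (0 + 7) mod 5 = 2
i=1: (1 + 4) mod 5 = 0
i=2: (2 + 7) mod 5 = 4
i=3: (3 + 3) mod 5 = 1
i=4: s[i]=? (unknown)
Known residues: [0, 1, 2, 4]; need a permutation of 0..4, so missing residue r = 3
Need (4 + s) mod 5 = 3; smallest s = (3 - 4) mod 5 = 4

Answer: 4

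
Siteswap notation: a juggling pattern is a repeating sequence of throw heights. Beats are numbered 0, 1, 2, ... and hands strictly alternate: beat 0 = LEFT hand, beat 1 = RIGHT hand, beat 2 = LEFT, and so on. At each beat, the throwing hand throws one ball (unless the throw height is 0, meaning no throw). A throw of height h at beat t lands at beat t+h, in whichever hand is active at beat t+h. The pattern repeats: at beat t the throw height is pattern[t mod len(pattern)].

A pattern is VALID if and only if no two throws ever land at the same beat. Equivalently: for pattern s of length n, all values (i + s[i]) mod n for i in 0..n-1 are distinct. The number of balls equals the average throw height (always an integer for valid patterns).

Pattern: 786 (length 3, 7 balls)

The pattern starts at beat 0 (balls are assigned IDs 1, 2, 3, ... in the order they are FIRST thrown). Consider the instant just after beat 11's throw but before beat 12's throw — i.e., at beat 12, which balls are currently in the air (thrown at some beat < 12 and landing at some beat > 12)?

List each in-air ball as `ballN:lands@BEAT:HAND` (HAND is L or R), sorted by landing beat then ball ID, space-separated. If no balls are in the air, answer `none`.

Answer: ball7:lands@13:R ball3:lands@14:L ball1:lands@15:R ball2:lands@16:L ball6:lands@17:R ball4:lands@18:L

Derivation:
Beat 0 (L): throw ball1 h=7 -> lands@7:R; in-air after throw: [b1@7:R]
Beat 1 (R): throw ball2 h=8 -> lands@9:R; in-air after throw: [b1@7:R b2@9:R]
Beat 2 (L): throw ball3 h=6 -> lands@8:L; in-air after throw: [b1@7:R b3@8:L b2@9:R]
Beat 3 (R): throw ball4 h=7 -> lands@10:L; in-air after throw: [b1@7:R b3@8:L b2@9:R b4@10:L]
Beat 4 (L): throw ball5 h=8 -> lands@12:L; in-air after throw: [b1@7:R b3@8:L b2@9:R b4@10:L b5@12:L]
Beat 5 (R): throw ball6 h=6 -> lands@11:R; in-air after throw: [b1@7:R b3@8:L b2@9:R b4@10:L b6@11:R b5@12:L]
Beat 6 (L): throw ball7 h=7 -> lands@13:R; in-air after throw: [b1@7:R b3@8:L b2@9:R b4@10:L b6@11:R b5@12:L b7@13:R]
Beat 7 (R): throw ball1 h=8 -> lands@15:R; in-air after throw: [b3@8:L b2@9:R b4@10:L b6@11:R b5@12:L b7@13:R b1@15:R]
Beat 8 (L): throw ball3 h=6 -> lands@14:L; in-air after throw: [b2@9:R b4@10:L b6@11:R b5@12:L b7@13:R b3@14:L b1@15:R]
Beat 9 (R): throw ball2 h=7 -> lands@16:L; in-air after throw: [b4@10:L b6@11:R b5@12:L b7@13:R b3@14:L b1@15:R b2@16:L]
Beat 10 (L): throw ball4 h=8 -> lands@18:L; in-air after throw: [b6@11:R b5@12:L b7@13:R b3@14:L b1@15:R b2@16:L b4@18:L]
Beat 11 (R): throw ball6 h=6 -> lands@17:R; in-air after throw: [b5@12:L b7@13:R b3@14:L b1@15:R b2@16:L b6@17:R b4@18:L]
Beat 12 (L): throw ball5 h=7 -> lands@19:R; in-air after throw: [b7@13:R b3@14:L b1@15:R b2@16:L b6@17:R b4@18:L b5@19:R]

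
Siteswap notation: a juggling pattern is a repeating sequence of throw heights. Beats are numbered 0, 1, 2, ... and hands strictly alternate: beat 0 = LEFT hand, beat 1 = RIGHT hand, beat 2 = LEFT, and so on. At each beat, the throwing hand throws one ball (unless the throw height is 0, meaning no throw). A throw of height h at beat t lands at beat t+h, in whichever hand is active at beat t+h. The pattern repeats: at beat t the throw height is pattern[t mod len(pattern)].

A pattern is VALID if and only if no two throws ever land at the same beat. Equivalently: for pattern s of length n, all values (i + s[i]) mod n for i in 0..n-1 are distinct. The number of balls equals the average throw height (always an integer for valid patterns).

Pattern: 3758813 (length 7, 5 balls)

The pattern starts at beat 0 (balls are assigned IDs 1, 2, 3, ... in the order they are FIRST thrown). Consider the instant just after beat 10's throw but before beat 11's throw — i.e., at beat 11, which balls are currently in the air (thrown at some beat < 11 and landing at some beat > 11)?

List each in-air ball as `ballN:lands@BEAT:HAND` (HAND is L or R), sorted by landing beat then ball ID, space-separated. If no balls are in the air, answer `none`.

Answer: ball4:lands@12:L ball5:lands@14:L ball2:lands@15:R ball3:lands@18:L

Derivation:
Beat 0 (L): throw ball1 h=3 -> lands@3:R; in-air after throw: [b1@3:R]
Beat 1 (R): throw ball2 h=7 -> lands@8:L; in-air after throw: [b1@3:R b2@8:L]
Beat 2 (L): throw ball3 h=5 -> lands@7:R; in-air after throw: [b1@3:R b3@7:R b2@8:L]
Beat 3 (R): throw ball1 h=8 -> lands@11:R; in-air after throw: [b3@7:R b2@8:L b1@11:R]
Beat 4 (L): throw ball4 h=8 -> lands@12:L; in-air after throw: [b3@7:R b2@8:L b1@11:R b4@12:L]
Beat 5 (R): throw ball5 h=1 -> lands@6:L; in-air after throw: [b5@6:L b3@7:R b2@8:L b1@11:R b4@12:L]
Beat 6 (L): throw ball5 h=3 -> lands@9:R; in-air after throw: [b3@7:R b2@8:L b5@9:R b1@11:R b4@12:L]
Beat 7 (R): throw ball3 h=3 -> lands@10:L; in-air after throw: [b2@8:L b5@9:R b3@10:L b1@11:R b4@12:L]
Beat 8 (L): throw ball2 h=7 -> lands@15:R; in-air after throw: [b5@9:R b3@10:L b1@11:R b4@12:L b2@15:R]
Beat 9 (R): throw ball5 h=5 -> lands@14:L; in-air after throw: [b3@10:L b1@11:R b4@12:L b5@14:L b2@15:R]
Beat 10 (L): throw ball3 h=8 -> lands@18:L; in-air after throw: [b1@11:R b4@12:L b5@14:L b2@15:R b3@18:L]
Beat 11 (R): throw ball1 h=8 -> lands@19:R; in-air after throw: [b4@12:L b5@14:L b2@15:R b3@18:L b1@19:R]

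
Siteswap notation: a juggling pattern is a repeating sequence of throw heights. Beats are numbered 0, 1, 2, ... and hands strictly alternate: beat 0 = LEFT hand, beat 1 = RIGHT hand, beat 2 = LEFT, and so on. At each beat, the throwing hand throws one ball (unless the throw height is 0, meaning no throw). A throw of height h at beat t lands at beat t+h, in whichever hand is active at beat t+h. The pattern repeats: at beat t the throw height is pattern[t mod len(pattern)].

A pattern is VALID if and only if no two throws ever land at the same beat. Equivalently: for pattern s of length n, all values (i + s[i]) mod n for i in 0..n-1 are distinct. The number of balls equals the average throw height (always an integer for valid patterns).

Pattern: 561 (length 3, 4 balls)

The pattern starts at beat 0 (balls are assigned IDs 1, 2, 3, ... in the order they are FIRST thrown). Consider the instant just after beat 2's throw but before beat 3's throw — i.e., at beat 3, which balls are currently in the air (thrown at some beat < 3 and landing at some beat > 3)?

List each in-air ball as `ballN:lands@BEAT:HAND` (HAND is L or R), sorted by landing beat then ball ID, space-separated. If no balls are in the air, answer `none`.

Beat 0 (L): throw ball1 h=5 -> lands@5:R; in-air after throw: [b1@5:R]
Beat 1 (R): throw ball2 h=6 -> lands@7:R; in-air after throw: [b1@5:R b2@7:R]
Beat 2 (L): throw ball3 h=1 -> lands@3:R; in-air after throw: [b3@3:R b1@5:R b2@7:R]
Beat 3 (R): throw ball3 h=5 -> lands@8:L; in-air after throw: [b1@5:R b2@7:R b3@8:L]

Answer: ball1:lands@5:R ball2:lands@7:R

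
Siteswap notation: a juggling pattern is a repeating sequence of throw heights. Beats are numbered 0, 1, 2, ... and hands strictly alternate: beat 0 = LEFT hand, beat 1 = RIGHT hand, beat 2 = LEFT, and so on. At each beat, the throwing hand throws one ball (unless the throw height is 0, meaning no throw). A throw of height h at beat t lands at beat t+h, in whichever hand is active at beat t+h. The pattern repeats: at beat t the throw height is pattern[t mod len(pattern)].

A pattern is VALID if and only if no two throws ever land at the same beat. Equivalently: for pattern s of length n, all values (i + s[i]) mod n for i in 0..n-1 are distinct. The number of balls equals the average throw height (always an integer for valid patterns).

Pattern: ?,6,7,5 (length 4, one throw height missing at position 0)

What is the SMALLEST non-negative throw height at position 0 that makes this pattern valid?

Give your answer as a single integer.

Answer: 2

Derivation:
i=0: s[i]=? (unknown)
i=1: (1 + 6) mod 4 = 3
i=2: (2 + 7) mod 4 = 1
i=3: (3 + 5) mod 4 = 0
Known residues: [0, 1, 3]; need a permutation of 0..3, so missing residue r = 2
Need (0 + s) mod 4 = 2; smallest s = (2 - 0) mod 4 = 2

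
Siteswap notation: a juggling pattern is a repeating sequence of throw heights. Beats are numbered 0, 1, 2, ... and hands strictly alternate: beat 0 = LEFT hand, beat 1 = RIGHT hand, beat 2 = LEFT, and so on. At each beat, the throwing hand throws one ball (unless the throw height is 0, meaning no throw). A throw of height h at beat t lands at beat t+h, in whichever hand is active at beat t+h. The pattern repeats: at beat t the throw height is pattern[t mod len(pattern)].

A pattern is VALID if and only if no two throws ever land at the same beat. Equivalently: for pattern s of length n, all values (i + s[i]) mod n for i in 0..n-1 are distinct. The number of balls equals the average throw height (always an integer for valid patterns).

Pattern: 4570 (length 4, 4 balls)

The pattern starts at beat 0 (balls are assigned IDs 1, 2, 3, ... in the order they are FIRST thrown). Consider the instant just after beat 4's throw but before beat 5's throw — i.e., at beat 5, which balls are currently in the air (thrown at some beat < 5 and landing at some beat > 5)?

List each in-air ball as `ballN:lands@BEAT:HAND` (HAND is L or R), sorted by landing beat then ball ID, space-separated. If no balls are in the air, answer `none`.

Beat 0 (L): throw ball1 h=4 -> lands@4:L; in-air after throw: [b1@4:L]
Beat 1 (R): throw ball2 h=5 -> lands@6:L; in-air after throw: [b1@4:L b2@6:L]
Beat 2 (L): throw ball3 h=7 -> lands@9:R; in-air after throw: [b1@4:L b2@6:L b3@9:R]
Beat 4 (L): throw ball1 h=4 -> lands@8:L; in-air after throw: [b2@6:L b1@8:L b3@9:R]
Beat 5 (R): throw ball4 h=5 -> lands@10:L; in-air after throw: [b2@6:L b1@8:L b3@9:R b4@10:L]

Answer: ball2:lands@6:L ball1:lands@8:L ball3:lands@9:R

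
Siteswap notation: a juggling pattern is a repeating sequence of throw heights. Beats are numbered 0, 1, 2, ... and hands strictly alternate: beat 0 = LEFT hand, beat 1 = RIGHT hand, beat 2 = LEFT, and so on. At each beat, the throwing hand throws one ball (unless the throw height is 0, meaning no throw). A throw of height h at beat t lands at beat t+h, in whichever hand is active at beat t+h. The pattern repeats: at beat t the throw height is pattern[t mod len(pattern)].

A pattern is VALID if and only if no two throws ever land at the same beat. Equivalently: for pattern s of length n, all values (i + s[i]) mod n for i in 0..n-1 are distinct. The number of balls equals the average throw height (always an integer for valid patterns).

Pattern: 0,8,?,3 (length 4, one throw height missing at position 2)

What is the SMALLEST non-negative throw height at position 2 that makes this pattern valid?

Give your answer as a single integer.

Answer: 1

Derivation:
i=0: (0 + 0) mod 4 = 0
i=1: (1 + 8) mod 4 = 1
i=2: s[i]=? (unknown)
i=3: (3 + 3) mod 4 = 2
Known residues: [0, 1, 2]; need a permutation of 0..3, so missing residue r = 3
Need (2 + s) mod 4 = 3; smallest s = (3 - 2) mod 4 = 1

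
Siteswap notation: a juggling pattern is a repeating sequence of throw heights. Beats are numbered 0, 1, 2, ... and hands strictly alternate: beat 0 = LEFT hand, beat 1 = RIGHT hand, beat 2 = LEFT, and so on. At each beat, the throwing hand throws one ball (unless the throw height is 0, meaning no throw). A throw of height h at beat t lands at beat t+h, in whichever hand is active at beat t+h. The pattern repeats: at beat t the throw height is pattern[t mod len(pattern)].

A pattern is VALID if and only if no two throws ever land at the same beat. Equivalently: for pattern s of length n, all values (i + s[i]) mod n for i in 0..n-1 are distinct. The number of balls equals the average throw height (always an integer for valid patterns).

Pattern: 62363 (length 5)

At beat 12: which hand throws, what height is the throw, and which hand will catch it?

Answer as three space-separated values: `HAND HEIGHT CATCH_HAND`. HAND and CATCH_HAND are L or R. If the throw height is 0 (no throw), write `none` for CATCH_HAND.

Answer: L 3 R

Derivation:
Beat 12: 12 mod 2 = 0, so hand = L
Throw height = pattern[12 mod 5] = pattern[2] = 3
Lands at beat 12+3=15, 15 mod 2 = 1, so catch hand = R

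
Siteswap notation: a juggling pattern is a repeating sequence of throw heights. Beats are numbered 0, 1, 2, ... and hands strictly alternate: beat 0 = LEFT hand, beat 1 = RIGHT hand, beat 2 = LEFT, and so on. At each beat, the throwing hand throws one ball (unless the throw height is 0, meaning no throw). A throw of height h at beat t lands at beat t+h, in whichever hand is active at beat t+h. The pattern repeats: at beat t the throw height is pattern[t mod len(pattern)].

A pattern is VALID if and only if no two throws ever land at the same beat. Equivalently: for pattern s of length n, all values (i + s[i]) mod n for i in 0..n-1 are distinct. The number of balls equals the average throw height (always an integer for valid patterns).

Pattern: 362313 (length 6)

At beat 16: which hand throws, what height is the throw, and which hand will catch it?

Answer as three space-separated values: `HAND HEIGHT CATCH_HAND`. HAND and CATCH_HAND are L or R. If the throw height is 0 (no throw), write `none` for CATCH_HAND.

Beat 16: 16 mod 2 = 0, so hand = L
Throw height = pattern[16 mod 6] = pattern[4] = 1
Lands at beat 16+1=17, 17 mod 2 = 1, so catch hand = R

Answer: L 1 R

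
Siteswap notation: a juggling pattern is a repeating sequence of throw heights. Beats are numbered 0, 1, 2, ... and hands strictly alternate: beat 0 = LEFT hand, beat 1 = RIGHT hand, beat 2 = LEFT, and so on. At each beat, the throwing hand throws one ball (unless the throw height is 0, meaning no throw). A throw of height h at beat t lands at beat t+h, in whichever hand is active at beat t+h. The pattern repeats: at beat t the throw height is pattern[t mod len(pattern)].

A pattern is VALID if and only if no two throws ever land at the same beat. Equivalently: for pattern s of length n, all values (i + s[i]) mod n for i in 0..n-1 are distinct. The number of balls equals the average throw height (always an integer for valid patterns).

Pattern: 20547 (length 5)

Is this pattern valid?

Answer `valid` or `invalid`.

i=0: (i + s[i]) mod n = (0 + 2) mod 5 = 2
i=1: (i + s[i]) mod n = (1 + 0) mod 5 = 1
i=2: (i + s[i]) mod n = (2 + 5) mod 5 = 2
i=3: (i + s[i]) mod n = (3 + 4) mod 5 = 2
i=4: (i + s[i]) mod n = (4 + 7) mod 5 = 1
Residues: [2, 1, 2, 2, 1], distinct: False

Answer: invalid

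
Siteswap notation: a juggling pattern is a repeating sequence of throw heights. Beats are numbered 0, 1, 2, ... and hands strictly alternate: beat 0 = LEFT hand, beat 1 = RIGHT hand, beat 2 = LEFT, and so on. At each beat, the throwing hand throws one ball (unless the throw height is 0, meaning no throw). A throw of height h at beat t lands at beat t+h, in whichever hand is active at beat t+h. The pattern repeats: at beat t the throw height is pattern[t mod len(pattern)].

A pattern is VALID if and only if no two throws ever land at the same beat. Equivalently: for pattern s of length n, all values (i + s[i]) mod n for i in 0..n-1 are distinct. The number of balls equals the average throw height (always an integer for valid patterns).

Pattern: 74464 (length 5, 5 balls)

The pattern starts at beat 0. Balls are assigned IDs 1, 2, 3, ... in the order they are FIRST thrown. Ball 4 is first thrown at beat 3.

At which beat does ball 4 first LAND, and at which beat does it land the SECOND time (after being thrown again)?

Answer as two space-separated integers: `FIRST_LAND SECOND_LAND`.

Beat 0 (L): throw ball1 h=7 -> lands@7:R; in-air after throw: [b1@7:R]
Beat 1 (R): throw ball2 h=4 -> lands@5:R; in-air after throw: [b2@5:R b1@7:R]
Beat 2 (L): throw ball3 h=4 -> lands@6:L; in-air after throw: [b2@5:R b3@6:L b1@7:R]
Beat 3 (R): throw ball4 h=6 -> lands@9:R; in-air after throw: [b2@5:R b3@6:L b1@7:R b4@9:R]
Beat 4 (L): throw ball5 h=4 -> lands@8:L; in-air after throw: [b2@5:R b3@6:L b1@7:R b5@8:L b4@9:R]
Beat 5 (R): throw ball2 h=7 -> lands@12:L; in-air after throw: [b3@6:L b1@7:R b5@8:L b4@9:R b2@12:L]
Beat 6 (L): throw ball3 h=4 -> lands@10:L; in-air after throw: [b1@7:R b5@8:L b4@9:R b3@10:L b2@12:L]
Beat 7 (R): throw ball1 h=4 -> lands@11:R; in-air after throw: [b5@8:L b4@9:R b3@10:L b1@11:R b2@12:L]
Beat 8 (L): throw ball5 h=6 -> lands@14:L; in-air after throw: [b4@9:R b3@10:L b1@11:R b2@12:L b5@14:L]
Beat 9 (R): throw ball4 h=4 -> lands@13:R; in-air after throw: [b3@10:L b1@11:R b2@12:L b4@13:R b5@14:L]
Beat 10 (L): throw ball3 h=7 -> lands@17:R; in-air after throw: [b1@11:R b2@12:L b4@13:R b5@14:L b3@17:R]
Beat 11 (R): throw ball1 h=4 -> lands@15:R; in-air after throw: [b2@12:L b4@13:R b5@14:L b1@15:R b3@17:R]
Beat 12 (L): throw ball2 h=4 -> lands@16:L; in-air after throw: [b4@13:R b5@14:L b1@15:R b2@16:L b3@17:R]
Beat 13 (R): throw ball4 h=6 -> lands@19:R; in-air after throw: [b5@14:L b1@15:R b2@16:L b3@17:R b4@19:R]
Ball 4: thrown@3 h=6 -> first land @9; rethrown@9 h=4 -> second land @13

Answer: 9 13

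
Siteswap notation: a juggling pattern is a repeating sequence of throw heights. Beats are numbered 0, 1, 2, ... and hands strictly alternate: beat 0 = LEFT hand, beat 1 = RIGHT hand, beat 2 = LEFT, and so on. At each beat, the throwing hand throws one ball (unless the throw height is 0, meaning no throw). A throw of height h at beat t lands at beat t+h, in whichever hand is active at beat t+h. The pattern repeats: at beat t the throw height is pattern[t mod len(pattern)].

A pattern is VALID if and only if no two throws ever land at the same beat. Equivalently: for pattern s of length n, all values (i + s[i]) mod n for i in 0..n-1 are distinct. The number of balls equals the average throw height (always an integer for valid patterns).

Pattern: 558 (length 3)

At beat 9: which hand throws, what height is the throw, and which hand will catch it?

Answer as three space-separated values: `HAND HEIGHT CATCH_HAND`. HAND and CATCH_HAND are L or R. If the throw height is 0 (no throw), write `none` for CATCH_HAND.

Beat 9: 9 mod 2 = 1, so hand = R
Throw height = pattern[9 mod 3] = pattern[0] = 5
Lands at beat 9+5=14, 14 mod 2 = 0, so catch hand = L

Answer: R 5 L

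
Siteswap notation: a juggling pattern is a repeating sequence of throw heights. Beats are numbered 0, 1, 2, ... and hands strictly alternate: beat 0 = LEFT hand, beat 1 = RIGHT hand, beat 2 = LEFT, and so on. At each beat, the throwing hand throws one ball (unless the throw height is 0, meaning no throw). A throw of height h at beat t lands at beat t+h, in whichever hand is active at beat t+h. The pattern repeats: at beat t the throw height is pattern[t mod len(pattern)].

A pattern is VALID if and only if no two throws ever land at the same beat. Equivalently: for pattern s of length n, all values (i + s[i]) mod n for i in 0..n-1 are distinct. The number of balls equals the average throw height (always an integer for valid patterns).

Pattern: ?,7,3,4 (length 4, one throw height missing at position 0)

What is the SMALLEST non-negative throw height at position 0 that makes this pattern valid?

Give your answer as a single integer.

Answer: 2

Derivation:
i=0: s[i]=? (unknown)
i=1: (1 + 7) mod 4 = 0
i=2: (2 + 3) mod 4 = 1
i=3: (3 + 4) mod 4 = 3
Known residues: [0, 1, 3]; need a permutation of 0..3, so missing residue r = 2
Need (0 + s) mod 4 = 2; smallest s = (2 - 0) mod 4 = 2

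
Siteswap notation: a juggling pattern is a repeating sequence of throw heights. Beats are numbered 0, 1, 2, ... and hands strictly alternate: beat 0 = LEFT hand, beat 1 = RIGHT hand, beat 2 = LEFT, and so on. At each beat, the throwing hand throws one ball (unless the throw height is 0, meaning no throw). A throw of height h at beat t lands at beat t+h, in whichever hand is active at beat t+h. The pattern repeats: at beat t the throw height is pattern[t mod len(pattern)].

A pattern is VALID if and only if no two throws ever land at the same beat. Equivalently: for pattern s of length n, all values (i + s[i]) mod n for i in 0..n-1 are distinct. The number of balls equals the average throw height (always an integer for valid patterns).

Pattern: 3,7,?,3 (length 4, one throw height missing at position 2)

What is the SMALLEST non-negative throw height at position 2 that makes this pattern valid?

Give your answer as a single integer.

i=0: (0 + 3) mod 4 = 3
i=1: (1 + 7) mod 4 = 0
i=2: s[i]=? (unknown)
i=3: (3 + 3) mod 4 = 2
Known residues: [0, 2, 3]; need a permutation of 0..3, so missing residue r = 1
Need (2 + s) mod 4 = 1; smallest s = (1 - 2) mod 4 = 3

Answer: 3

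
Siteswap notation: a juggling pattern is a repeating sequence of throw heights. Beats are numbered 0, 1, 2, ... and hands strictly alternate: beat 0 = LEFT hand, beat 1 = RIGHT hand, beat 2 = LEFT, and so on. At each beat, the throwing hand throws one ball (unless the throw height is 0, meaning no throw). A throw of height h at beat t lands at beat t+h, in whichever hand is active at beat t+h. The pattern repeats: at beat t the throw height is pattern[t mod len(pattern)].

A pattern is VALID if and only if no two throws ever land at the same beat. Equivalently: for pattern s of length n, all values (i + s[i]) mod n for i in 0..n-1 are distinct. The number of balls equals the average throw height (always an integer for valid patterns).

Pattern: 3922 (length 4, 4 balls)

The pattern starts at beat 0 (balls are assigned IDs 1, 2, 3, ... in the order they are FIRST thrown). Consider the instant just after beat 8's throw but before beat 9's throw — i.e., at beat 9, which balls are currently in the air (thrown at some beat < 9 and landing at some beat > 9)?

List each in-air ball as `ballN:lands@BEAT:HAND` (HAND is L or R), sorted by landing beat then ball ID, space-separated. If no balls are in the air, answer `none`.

Beat 0 (L): throw ball1 h=3 -> lands@3:R; in-air after throw: [b1@3:R]
Beat 1 (R): throw ball2 h=9 -> lands@10:L; in-air after throw: [b1@3:R b2@10:L]
Beat 2 (L): throw ball3 h=2 -> lands@4:L; in-air after throw: [b1@3:R b3@4:L b2@10:L]
Beat 3 (R): throw ball1 h=2 -> lands@5:R; in-air after throw: [b3@4:L b1@5:R b2@10:L]
Beat 4 (L): throw ball3 h=3 -> lands@7:R; in-air after throw: [b1@5:R b3@7:R b2@10:L]
Beat 5 (R): throw ball1 h=9 -> lands@14:L; in-air after throw: [b3@7:R b2@10:L b1@14:L]
Beat 6 (L): throw ball4 h=2 -> lands@8:L; in-air after throw: [b3@7:R b4@8:L b2@10:L b1@14:L]
Beat 7 (R): throw ball3 h=2 -> lands@9:R; in-air after throw: [b4@8:L b3@9:R b2@10:L b1@14:L]
Beat 8 (L): throw ball4 h=3 -> lands@11:R; in-air after throw: [b3@9:R b2@10:L b4@11:R b1@14:L]
Beat 9 (R): throw ball3 h=9 -> lands@18:L; in-air after throw: [b2@10:L b4@11:R b1@14:L b3@18:L]

Answer: ball2:lands@10:L ball4:lands@11:R ball1:lands@14:L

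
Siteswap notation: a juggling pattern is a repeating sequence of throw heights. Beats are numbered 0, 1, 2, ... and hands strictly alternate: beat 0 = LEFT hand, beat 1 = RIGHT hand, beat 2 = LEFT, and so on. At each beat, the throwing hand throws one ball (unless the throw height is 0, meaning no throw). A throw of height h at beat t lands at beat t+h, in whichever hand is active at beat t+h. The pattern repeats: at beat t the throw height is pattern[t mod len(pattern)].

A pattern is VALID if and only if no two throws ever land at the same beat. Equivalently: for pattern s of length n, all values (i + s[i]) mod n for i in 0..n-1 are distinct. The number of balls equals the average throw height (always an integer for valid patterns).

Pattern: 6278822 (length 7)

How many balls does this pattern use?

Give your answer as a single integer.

Answer: 5

Derivation:
Pattern = [6, 2, 7, 8, 8, 2, 2], length n = 7
  position 0: throw height = 6, running sum = 6
  position 1: throw height = 2, running sum = 8
  position 2: throw height = 7, running sum = 15
  position 3: throw height = 8, running sum = 23
  position 4: throw height = 8, running sum = 31
  position 5: throw height = 2, running sum = 33
  position 6: throw height = 2, running sum = 35
Total sum = 35; balls = sum / n = 35 / 7 = 5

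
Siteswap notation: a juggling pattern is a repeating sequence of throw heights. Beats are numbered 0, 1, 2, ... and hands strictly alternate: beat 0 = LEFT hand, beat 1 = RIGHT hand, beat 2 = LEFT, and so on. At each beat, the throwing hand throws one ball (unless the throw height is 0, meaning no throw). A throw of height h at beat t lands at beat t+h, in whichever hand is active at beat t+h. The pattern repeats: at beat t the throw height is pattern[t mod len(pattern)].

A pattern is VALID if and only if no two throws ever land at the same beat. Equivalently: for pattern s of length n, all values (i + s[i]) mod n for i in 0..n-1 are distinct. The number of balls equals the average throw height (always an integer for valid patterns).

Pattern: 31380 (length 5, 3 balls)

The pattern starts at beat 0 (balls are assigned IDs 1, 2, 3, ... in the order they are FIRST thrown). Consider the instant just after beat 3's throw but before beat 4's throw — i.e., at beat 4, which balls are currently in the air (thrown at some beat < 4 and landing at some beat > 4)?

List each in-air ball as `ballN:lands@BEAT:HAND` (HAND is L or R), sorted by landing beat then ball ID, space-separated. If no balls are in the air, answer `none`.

Beat 0 (L): throw ball1 h=3 -> lands@3:R; in-air after throw: [b1@3:R]
Beat 1 (R): throw ball2 h=1 -> lands@2:L; in-air after throw: [b2@2:L b1@3:R]
Beat 2 (L): throw ball2 h=3 -> lands@5:R; in-air after throw: [b1@3:R b2@5:R]
Beat 3 (R): throw ball1 h=8 -> lands@11:R; in-air after throw: [b2@5:R b1@11:R]

Answer: ball2:lands@5:R ball1:lands@11:R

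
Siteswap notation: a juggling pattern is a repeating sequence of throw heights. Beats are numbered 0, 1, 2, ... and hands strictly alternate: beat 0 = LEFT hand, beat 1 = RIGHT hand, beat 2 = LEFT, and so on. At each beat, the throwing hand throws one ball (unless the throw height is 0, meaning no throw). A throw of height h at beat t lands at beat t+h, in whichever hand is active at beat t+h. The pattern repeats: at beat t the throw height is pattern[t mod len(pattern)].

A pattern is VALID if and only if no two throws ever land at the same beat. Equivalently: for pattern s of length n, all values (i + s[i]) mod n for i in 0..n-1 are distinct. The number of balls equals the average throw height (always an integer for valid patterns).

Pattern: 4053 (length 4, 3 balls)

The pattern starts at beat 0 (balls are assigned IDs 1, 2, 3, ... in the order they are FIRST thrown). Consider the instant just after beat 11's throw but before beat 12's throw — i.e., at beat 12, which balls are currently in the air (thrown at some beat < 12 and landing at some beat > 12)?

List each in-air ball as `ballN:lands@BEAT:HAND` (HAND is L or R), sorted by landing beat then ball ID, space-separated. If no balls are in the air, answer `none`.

Beat 0 (L): throw ball1 h=4 -> lands@4:L; in-air after throw: [b1@4:L]
Beat 2 (L): throw ball2 h=5 -> lands@7:R; in-air after throw: [b1@4:L b2@7:R]
Beat 3 (R): throw ball3 h=3 -> lands@6:L; in-air after throw: [b1@4:L b3@6:L b2@7:R]
Beat 4 (L): throw ball1 h=4 -> lands@8:L; in-air after throw: [b3@6:L b2@7:R b1@8:L]
Beat 6 (L): throw ball3 h=5 -> lands@11:R; in-air after throw: [b2@7:R b1@8:L b3@11:R]
Beat 7 (R): throw ball2 h=3 -> lands@10:L; in-air after throw: [b1@8:L b2@10:L b3@11:R]
Beat 8 (L): throw ball1 h=4 -> lands@12:L; in-air after throw: [b2@10:L b3@11:R b1@12:L]
Beat 10 (L): throw ball2 h=5 -> lands@15:R; in-air after throw: [b3@11:R b1@12:L b2@15:R]
Beat 11 (R): throw ball3 h=3 -> lands@14:L; in-air after throw: [b1@12:L b3@14:L b2@15:R]
Beat 12 (L): throw ball1 h=4 -> lands@16:L; in-air after throw: [b3@14:L b2@15:R b1@16:L]

Answer: ball3:lands@14:L ball2:lands@15:R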